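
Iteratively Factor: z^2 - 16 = (z - 4)*(z + 4)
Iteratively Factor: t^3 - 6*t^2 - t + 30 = (t - 3)*(t^2 - 3*t - 10) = (t - 5)*(t - 3)*(t + 2)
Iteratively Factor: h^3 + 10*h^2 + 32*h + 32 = (h + 2)*(h^2 + 8*h + 16) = (h + 2)*(h + 4)*(h + 4)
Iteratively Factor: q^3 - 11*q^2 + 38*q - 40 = (q - 4)*(q^2 - 7*q + 10) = (q - 5)*(q - 4)*(q - 2)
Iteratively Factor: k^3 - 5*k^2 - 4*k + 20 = (k + 2)*(k^2 - 7*k + 10) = (k - 5)*(k + 2)*(k - 2)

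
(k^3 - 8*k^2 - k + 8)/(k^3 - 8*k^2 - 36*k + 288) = (k^2 - 1)/(k^2 - 36)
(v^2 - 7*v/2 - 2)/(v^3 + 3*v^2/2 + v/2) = (v - 4)/(v*(v + 1))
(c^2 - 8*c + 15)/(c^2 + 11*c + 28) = (c^2 - 8*c + 15)/(c^2 + 11*c + 28)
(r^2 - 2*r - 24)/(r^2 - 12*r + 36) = (r + 4)/(r - 6)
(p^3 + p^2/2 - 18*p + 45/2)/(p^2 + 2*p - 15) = p - 3/2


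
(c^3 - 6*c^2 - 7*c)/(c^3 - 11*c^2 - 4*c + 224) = c*(c + 1)/(c^2 - 4*c - 32)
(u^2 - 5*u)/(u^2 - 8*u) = (u - 5)/(u - 8)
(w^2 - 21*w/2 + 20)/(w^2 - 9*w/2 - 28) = (2*w - 5)/(2*w + 7)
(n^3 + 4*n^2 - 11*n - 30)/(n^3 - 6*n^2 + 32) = (n^2 + 2*n - 15)/(n^2 - 8*n + 16)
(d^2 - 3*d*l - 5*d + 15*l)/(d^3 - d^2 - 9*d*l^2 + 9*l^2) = (d - 5)/(d^2 + 3*d*l - d - 3*l)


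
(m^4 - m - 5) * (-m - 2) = -m^5 - 2*m^4 + m^2 + 7*m + 10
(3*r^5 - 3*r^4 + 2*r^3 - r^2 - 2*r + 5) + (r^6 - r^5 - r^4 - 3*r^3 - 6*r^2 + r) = r^6 + 2*r^5 - 4*r^4 - r^3 - 7*r^2 - r + 5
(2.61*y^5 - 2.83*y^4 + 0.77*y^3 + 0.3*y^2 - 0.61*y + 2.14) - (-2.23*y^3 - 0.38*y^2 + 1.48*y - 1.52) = 2.61*y^5 - 2.83*y^4 + 3.0*y^3 + 0.68*y^2 - 2.09*y + 3.66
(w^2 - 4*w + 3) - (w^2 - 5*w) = w + 3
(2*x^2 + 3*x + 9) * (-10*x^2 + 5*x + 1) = -20*x^4 - 20*x^3 - 73*x^2 + 48*x + 9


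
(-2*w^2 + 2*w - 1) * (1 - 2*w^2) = 4*w^4 - 4*w^3 + 2*w - 1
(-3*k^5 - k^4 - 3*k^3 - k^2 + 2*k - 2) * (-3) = 9*k^5 + 3*k^4 + 9*k^3 + 3*k^2 - 6*k + 6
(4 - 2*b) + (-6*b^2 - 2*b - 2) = -6*b^2 - 4*b + 2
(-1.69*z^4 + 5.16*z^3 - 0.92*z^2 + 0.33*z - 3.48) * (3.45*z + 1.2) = -5.8305*z^5 + 15.774*z^4 + 3.018*z^3 + 0.0345*z^2 - 11.61*z - 4.176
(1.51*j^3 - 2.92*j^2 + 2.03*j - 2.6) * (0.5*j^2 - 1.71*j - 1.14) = 0.755*j^5 - 4.0421*j^4 + 4.2868*j^3 - 1.4425*j^2 + 2.1318*j + 2.964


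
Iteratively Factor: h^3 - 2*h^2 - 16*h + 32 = (h - 4)*(h^2 + 2*h - 8) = (h - 4)*(h - 2)*(h + 4)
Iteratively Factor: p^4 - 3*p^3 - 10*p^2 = (p + 2)*(p^3 - 5*p^2) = p*(p + 2)*(p^2 - 5*p) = p*(p - 5)*(p + 2)*(p)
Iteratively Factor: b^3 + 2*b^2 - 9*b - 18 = (b - 3)*(b^2 + 5*b + 6) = (b - 3)*(b + 3)*(b + 2)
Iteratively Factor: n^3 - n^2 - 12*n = (n)*(n^2 - n - 12) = n*(n - 4)*(n + 3)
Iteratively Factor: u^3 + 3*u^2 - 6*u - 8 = (u + 4)*(u^2 - u - 2) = (u + 1)*(u + 4)*(u - 2)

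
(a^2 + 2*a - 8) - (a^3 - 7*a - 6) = -a^3 + a^2 + 9*a - 2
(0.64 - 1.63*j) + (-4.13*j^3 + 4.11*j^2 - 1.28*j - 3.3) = -4.13*j^3 + 4.11*j^2 - 2.91*j - 2.66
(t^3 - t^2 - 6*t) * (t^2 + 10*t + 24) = t^5 + 9*t^4 + 8*t^3 - 84*t^2 - 144*t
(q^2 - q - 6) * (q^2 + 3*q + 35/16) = q^4 + 2*q^3 - 109*q^2/16 - 323*q/16 - 105/8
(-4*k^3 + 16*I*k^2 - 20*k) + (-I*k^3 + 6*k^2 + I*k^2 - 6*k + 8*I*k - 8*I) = -4*k^3 - I*k^3 + 6*k^2 + 17*I*k^2 - 26*k + 8*I*k - 8*I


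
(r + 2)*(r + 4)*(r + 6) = r^3 + 12*r^2 + 44*r + 48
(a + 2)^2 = a^2 + 4*a + 4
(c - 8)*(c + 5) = c^2 - 3*c - 40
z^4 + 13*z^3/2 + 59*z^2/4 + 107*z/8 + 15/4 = (z + 1/2)*(z + 3/2)*(z + 2)*(z + 5/2)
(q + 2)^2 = q^2 + 4*q + 4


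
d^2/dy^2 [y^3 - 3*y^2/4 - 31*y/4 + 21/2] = 6*y - 3/2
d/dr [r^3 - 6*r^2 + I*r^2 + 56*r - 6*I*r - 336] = 3*r^2 + 2*r*(-6 + I) + 56 - 6*I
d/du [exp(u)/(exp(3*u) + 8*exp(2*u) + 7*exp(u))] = -2*(exp(u) + 4)*exp(u)/(exp(2*u) + 8*exp(u) + 7)^2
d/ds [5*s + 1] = 5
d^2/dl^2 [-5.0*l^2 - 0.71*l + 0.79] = -10.0000000000000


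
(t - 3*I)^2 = t^2 - 6*I*t - 9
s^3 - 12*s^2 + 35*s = s*(s - 7)*(s - 5)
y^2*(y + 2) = y^3 + 2*y^2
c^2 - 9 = (c - 3)*(c + 3)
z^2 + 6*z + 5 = (z + 1)*(z + 5)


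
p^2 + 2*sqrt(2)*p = p*(p + 2*sqrt(2))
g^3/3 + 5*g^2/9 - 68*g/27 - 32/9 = (g/3 + 1)*(g - 8/3)*(g + 4/3)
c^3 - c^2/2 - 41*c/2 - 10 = (c - 5)*(c + 1/2)*(c + 4)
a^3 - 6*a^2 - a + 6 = (a - 6)*(a - 1)*(a + 1)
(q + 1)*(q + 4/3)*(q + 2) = q^3 + 13*q^2/3 + 6*q + 8/3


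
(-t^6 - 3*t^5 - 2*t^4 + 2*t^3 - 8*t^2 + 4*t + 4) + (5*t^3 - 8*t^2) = -t^6 - 3*t^5 - 2*t^4 + 7*t^3 - 16*t^2 + 4*t + 4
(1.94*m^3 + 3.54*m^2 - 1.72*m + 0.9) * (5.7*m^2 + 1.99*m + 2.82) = 11.058*m^5 + 24.0386*m^4 + 2.7114*m^3 + 11.69*m^2 - 3.0594*m + 2.538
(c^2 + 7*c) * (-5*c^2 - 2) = -5*c^4 - 35*c^3 - 2*c^2 - 14*c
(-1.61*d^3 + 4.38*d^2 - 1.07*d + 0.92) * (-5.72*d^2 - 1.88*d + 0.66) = 9.2092*d^5 - 22.0268*d^4 - 3.1766*d^3 - 0.36*d^2 - 2.4358*d + 0.6072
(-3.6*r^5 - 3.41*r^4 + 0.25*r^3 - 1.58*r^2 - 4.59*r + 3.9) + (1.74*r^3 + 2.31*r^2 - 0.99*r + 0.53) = -3.6*r^5 - 3.41*r^4 + 1.99*r^3 + 0.73*r^2 - 5.58*r + 4.43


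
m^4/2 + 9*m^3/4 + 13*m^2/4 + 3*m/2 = m*(m/2 + 1)*(m + 1)*(m + 3/2)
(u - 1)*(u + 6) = u^2 + 5*u - 6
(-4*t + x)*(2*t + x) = -8*t^2 - 2*t*x + x^2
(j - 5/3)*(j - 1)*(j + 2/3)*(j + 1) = j^4 - j^3 - 19*j^2/9 + j + 10/9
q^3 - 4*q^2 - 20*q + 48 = (q - 6)*(q - 2)*(q + 4)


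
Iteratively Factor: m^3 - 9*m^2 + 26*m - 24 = (m - 4)*(m^2 - 5*m + 6) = (m - 4)*(m - 3)*(m - 2)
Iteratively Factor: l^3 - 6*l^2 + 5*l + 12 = (l - 3)*(l^2 - 3*l - 4) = (l - 3)*(l + 1)*(l - 4)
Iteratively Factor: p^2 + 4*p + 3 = (p + 3)*(p + 1)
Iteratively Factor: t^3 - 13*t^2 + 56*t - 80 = (t - 5)*(t^2 - 8*t + 16) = (t - 5)*(t - 4)*(t - 4)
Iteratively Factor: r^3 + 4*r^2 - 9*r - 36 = (r + 4)*(r^2 - 9) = (r + 3)*(r + 4)*(r - 3)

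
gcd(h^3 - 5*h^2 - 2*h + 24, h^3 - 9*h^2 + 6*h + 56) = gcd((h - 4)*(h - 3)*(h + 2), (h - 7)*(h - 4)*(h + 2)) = h^2 - 2*h - 8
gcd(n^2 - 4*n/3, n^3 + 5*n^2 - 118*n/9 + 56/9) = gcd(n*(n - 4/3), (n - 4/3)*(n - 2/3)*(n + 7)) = n - 4/3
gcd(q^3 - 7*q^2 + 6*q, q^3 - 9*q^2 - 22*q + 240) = q - 6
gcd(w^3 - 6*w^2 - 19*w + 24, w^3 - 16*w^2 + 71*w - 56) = w^2 - 9*w + 8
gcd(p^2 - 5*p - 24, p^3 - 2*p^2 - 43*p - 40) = p - 8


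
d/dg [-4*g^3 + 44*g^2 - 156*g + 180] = -12*g^2 + 88*g - 156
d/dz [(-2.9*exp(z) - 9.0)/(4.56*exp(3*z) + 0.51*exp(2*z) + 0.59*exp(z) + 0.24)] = (26.448*exp(3*z) + 124.599*exp(2*z) + 9.18*exp(z) + 4.614)*exp(z)/(20.7936*exp(6*z) + 4.6512*exp(5*z) + 5.6409*exp(4*z) + 2.7906*exp(3*z) + 0.5929*exp(2*z) + 0.2832*exp(z) + 0.0576)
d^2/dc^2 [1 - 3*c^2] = -6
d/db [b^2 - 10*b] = 2*b - 10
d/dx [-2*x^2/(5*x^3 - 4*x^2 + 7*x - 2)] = 2*x*(5*x^3 - 7*x + 4)/(25*x^6 - 40*x^5 + 86*x^4 - 76*x^3 + 65*x^2 - 28*x + 4)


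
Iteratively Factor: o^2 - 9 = (o - 3)*(o + 3)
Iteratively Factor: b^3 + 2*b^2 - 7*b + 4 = (b - 1)*(b^2 + 3*b - 4) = (b - 1)*(b + 4)*(b - 1)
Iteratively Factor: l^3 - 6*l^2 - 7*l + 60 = (l - 4)*(l^2 - 2*l - 15) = (l - 5)*(l - 4)*(l + 3)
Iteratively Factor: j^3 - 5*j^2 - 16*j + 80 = (j - 5)*(j^2 - 16) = (j - 5)*(j - 4)*(j + 4)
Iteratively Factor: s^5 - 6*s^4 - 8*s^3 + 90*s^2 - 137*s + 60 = (s - 3)*(s^4 - 3*s^3 - 17*s^2 + 39*s - 20) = (s - 5)*(s - 3)*(s^3 + 2*s^2 - 7*s + 4) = (s - 5)*(s - 3)*(s - 1)*(s^2 + 3*s - 4) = (s - 5)*(s - 3)*(s - 1)^2*(s + 4)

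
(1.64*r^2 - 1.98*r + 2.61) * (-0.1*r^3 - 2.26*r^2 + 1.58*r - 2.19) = -0.164*r^5 - 3.5084*r^4 + 6.805*r^3 - 12.6186*r^2 + 8.46*r - 5.7159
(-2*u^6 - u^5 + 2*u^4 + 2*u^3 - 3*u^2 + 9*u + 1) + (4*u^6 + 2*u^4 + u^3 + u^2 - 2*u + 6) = 2*u^6 - u^5 + 4*u^4 + 3*u^3 - 2*u^2 + 7*u + 7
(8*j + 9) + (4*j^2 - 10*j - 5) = 4*j^2 - 2*j + 4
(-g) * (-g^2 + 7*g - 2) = g^3 - 7*g^2 + 2*g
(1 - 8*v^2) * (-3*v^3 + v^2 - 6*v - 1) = 24*v^5 - 8*v^4 + 45*v^3 + 9*v^2 - 6*v - 1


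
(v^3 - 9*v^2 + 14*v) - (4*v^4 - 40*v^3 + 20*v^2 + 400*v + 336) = -4*v^4 + 41*v^3 - 29*v^2 - 386*v - 336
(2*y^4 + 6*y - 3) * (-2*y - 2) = -4*y^5 - 4*y^4 - 12*y^2 - 6*y + 6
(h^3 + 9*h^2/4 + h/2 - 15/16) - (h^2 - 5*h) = h^3 + 5*h^2/4 + 11*h/2 - 15/16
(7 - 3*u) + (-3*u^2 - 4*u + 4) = -3*u^2 - 7*u + 11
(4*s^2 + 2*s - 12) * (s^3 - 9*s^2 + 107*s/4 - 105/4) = 4*s^5 - 34*s^4 + 77*s^3 + 113*s^2/2 - 747*s/2 + 315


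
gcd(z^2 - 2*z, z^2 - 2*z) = z^2 - 2*z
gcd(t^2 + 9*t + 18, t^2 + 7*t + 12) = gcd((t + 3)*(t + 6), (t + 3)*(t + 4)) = t + 3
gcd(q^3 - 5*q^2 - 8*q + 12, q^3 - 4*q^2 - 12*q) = q^2 - 4*q - 12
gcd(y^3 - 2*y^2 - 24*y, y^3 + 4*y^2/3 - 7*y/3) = y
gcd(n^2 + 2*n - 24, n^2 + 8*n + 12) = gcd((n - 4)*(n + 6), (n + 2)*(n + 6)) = n + 6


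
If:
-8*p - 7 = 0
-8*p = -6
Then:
No Solution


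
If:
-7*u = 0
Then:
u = 0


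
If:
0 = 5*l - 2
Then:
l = 2/5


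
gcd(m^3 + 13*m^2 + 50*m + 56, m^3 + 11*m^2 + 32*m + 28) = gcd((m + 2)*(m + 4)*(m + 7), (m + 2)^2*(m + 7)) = m^2 + 9*m + 14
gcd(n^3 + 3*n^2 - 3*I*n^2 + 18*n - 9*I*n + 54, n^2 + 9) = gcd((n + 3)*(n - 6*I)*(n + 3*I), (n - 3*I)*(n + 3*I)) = n + 3*I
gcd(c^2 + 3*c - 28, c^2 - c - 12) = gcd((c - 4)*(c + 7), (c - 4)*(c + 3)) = c - 4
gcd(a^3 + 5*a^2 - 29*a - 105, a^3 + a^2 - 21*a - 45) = a^2 - 2*a - 15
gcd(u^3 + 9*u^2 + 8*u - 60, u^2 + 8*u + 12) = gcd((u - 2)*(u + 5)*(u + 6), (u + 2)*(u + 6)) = u + 6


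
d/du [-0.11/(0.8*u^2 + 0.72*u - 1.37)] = (0.176*u + 0.0792)/(0.8*u^2 + 0.72*u - 1.37)^2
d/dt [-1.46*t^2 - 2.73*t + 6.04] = -2.92*t - 2.73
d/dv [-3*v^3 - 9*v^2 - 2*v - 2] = -9*v^2 - 18*v - 2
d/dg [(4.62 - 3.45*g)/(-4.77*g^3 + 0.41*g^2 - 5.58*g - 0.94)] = (-32.913*g^3 + 67.5267*g^2 - 3.7884*g + 29.0226)/(22.7529*g^6 - 3.9114*g^5 + 53.4013*g^4 + 4.392*g^3 + 30.3656*g^2 + 10.4904*g + 0.8836)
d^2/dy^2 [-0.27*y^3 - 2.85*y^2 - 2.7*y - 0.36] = -1.62*y - 5.7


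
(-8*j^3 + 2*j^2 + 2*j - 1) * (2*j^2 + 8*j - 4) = -16*j^5 - 60*j^4 + 52*j^3 + 6*j^2 - 16*j + 4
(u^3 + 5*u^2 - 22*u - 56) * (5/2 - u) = -u^4 - 5*u^3/2 + 69*u^2/2 + u - 140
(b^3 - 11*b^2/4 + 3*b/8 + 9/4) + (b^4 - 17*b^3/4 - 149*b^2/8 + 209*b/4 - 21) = b^4 - 13*b^3/4 - 171*b^2/8 + 421*b/8 - 75/4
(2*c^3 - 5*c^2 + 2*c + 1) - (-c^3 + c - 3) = 3*c^3 - 5*c^2 + c + 4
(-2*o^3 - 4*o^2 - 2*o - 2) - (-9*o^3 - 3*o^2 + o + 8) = 7*o^3 - o^2 - 3*o - 10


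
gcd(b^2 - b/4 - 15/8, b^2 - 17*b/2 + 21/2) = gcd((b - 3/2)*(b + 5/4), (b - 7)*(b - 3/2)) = b - 3/2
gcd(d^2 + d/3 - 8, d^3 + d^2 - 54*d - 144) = d + 3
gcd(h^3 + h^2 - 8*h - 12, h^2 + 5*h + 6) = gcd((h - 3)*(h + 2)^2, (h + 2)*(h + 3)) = h + 2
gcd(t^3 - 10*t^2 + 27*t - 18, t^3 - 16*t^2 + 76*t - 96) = t - 6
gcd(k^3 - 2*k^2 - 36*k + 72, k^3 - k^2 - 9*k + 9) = 1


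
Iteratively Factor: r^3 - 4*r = (r - 2)*(r^2 + 2*r) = r*(r - 2)*(r + 2)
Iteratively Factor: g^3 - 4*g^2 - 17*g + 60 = (g - 3)*(g^2 - g - 20) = (g - 5)*(g - 3)*(g + 4)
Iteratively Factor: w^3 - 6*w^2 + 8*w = (w - 2)*(w^2 - 4*w) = w*(w - 2)*(w - 4)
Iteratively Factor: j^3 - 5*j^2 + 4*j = (j - 4)*(j^2 - j) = (j - 4)*(j - 1)*(j)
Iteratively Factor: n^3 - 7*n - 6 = (n - 3)*(n^2 + 3*n + 2) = (n - 3)*(n + 1)*(n + 2)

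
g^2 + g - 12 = (g - 3)*(g + 4)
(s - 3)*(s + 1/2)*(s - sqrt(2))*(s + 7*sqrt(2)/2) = s^4 - 5*s^3/2 + 5*sqrt(2)*s^3/2 - 25*sqrt(2)*s^2/4 - 17*s^2/2 - 15*sqrt(2)*s/4 + 35*s/2 + 21/2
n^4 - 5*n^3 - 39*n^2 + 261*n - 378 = (n - 6)*(n - 3)^2*(n + 7)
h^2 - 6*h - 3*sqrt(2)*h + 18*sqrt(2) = (h - 6)*(h - 3*sqrt(2))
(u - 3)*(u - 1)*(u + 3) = u^3 - u^2 - 9*u + 9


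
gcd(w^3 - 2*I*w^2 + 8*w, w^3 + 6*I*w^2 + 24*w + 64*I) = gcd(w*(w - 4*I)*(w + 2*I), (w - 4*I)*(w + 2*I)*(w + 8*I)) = w^2 - 2*I*w + 8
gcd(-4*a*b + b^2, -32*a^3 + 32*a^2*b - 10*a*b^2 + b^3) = 4*a - b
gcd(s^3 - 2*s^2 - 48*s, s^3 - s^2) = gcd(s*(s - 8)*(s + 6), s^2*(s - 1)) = s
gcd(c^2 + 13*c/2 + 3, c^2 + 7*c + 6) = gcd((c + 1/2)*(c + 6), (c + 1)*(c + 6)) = c + 6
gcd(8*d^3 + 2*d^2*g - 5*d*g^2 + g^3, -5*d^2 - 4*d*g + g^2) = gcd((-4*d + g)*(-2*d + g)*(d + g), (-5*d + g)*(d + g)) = d + g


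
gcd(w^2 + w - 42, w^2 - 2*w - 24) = w - 6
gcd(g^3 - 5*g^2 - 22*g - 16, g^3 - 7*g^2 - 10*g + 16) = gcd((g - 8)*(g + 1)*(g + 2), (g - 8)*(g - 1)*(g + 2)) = g^2 - 6*g - 16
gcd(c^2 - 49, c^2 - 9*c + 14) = c - 7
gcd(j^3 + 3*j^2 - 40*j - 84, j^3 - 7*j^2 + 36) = j^2 - 4*j - 12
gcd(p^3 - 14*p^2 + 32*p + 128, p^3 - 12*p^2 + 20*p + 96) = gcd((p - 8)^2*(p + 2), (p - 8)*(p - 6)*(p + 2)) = p^2 - 6*p - 16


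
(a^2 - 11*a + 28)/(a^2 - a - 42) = (a - 4)/(a + 6)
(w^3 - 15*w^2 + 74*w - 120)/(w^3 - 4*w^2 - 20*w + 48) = (w^2 - 9*w + 20)/(w^2 + 2*w - 8)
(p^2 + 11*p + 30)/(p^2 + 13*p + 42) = (p + 5)/(p + 7)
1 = 1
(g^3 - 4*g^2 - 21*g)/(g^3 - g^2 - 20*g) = (-g^2 + 4*g + 21)/(-g^2 + g + 20)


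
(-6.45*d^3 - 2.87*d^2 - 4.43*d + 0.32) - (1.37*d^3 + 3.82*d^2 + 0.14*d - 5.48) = -7.82*d^3 - 6.69*d^2 - 4.57*d + 5.8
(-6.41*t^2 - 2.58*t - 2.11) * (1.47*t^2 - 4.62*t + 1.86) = -9.4227*t^4 + 25.8216*t^3 - 3.1047*t^2 + 4.9494*t - 3.9246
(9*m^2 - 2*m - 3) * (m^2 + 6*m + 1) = 9*m^4 + 52*m^3 - 6*m^2 - 20*m - 3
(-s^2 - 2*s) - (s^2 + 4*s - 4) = -2*s^2 - 6*s + 4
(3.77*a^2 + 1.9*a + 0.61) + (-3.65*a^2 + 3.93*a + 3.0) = 0.12*a^2 + 5.83*a + 3.61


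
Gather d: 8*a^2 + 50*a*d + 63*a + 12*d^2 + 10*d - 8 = 8*a^2 + 63*a + 12*d^2 + d*(50*a + 10) - 8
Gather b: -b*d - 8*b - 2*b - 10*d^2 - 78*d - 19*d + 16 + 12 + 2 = b*(-d - 10) - 10*d^2 - 97*d + 30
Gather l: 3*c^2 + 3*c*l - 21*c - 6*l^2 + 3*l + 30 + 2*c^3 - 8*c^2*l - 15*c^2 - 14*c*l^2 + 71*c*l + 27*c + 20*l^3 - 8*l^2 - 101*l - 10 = 2*c^3 - 12*c^2 + 6*c + 20*l^3 + l^2*(-14*c - 14) + l*(-8*c^2 + 74*c - 98) + 20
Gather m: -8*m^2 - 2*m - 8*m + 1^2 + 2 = -8*m^2 - 10*m + 3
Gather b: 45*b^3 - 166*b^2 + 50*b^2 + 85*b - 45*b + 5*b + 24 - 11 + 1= 45*b^3 - 116*b^2 + 45*b + 14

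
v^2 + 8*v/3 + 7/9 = (v + 1/3)*(v + 7/3)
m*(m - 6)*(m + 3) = m^3 - 3*m^2 - 18*m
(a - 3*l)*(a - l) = a^2 - 4*a*l + 3*l^2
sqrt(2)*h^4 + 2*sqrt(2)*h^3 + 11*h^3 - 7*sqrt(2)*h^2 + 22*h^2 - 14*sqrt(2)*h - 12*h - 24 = (h + 2)*(h - sqrt(2))*(h + 6*sqrt(2))*(sqrt(2)*h + 1)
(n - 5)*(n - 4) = n^2 - 9*n + 20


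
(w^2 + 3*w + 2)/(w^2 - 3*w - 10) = (w + 1)/(w - 5)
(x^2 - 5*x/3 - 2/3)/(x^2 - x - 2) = (x + 1/3)/(x + 1)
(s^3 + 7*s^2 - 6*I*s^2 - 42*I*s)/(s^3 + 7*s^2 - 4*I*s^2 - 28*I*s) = (s - 6*I)/(s - 4*I)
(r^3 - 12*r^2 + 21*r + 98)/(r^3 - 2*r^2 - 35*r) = (r^2 - 5*r - 14)/(r*(r + 5))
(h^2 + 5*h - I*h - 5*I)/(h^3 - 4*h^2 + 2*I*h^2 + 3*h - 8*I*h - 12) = (h + 5)/(h^2 + h*(-4 + 3*I) - 12*I)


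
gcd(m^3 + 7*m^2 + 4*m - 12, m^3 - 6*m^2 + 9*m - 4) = m - 1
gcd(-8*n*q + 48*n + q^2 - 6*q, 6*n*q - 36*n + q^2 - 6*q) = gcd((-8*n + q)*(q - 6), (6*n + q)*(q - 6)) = q - 6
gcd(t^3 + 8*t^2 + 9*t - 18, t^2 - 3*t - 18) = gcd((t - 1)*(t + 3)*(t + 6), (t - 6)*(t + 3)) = t + 3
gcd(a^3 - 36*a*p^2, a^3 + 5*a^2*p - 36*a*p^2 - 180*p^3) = -a^2 + 36*p^2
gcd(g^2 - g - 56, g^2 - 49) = g + 7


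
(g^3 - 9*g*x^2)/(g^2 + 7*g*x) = (g^2 - 9*x^2)/(g + 7*x)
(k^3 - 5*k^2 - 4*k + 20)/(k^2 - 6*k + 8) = (k^2 - 3*k - 10)/(k - 4)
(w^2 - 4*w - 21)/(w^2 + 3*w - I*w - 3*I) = (w - 7)/(w - I)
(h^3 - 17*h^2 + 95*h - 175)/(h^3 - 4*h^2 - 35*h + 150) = (h - 7)/(h + 6)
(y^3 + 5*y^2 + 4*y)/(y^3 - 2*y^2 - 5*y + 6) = y*(y^2 + 5*y + 4)/(y^3 - 2*y^2 - 5*y + 6)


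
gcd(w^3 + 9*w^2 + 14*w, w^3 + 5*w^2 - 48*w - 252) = 1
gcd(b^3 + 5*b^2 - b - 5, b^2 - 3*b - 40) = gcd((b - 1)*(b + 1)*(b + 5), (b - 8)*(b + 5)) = b + 5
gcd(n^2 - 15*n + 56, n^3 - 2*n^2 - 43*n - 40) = n - 8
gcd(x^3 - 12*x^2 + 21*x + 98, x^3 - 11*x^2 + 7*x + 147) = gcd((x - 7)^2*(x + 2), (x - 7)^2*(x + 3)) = x^2 - 14*x + 49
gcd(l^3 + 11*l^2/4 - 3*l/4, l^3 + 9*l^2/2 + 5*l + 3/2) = l + 3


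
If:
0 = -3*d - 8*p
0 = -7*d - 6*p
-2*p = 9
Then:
No Solution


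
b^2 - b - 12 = (b - 4)*(b + 3)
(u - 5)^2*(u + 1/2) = u^3 - 19*u^2/2 + 20*u + 25/2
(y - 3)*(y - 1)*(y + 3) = y^3 - y^2 - 9*y + 9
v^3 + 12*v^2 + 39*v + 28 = (v + 1)*(v + 4)*(v + 7)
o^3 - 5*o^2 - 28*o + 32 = (o - 8)*(o - 1)*(o + 4)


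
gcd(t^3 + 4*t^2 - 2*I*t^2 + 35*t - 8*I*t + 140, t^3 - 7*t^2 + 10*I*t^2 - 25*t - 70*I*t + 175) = t + 5*I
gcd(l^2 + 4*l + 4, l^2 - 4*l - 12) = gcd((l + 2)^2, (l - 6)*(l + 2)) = l + 2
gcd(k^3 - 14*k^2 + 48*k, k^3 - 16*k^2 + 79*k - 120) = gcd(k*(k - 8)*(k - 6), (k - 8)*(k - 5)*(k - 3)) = k - 8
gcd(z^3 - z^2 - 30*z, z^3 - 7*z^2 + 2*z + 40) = 1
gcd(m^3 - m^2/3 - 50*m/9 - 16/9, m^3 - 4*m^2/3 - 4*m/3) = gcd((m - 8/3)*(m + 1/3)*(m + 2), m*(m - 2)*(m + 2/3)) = 1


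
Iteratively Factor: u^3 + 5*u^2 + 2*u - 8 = (u + 4)*(u^2 + u - 2) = (u + 2)*(u + 4)*(u - 1)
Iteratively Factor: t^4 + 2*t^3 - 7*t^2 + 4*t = (t)*(t^3 + 2*t^2 - 7*t + 4) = t*(t - 1)*(t^2 + 3*t - 4) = t*(t - 1)*(t + 4)*(t - 1)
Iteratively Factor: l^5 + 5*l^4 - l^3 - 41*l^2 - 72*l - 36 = (l - 3)*(l^4 + 8*l^3 + 23*l^2 + 28*l + 12) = (l - 3)*(l + 2)*(l^3 + 6*l^2 + 11*l + 6) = (l - 3)*(l + 2)*(l + 3)*(l^2 + 3*l + 2) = (l - 3)*(l + 1)*(l + 2)*(l + 3)*(l + 2)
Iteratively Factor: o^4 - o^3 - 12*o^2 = (o)*(o^3 - o^2 - 12*o) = o*(o - 4)*(o^2 + 3*o) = o*(o - 4)*(o + 3)*(o)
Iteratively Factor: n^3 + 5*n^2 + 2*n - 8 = (n - 1)*(n^2 + 6*n + 8) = (n - 1)*(n + 2)*(n + 4)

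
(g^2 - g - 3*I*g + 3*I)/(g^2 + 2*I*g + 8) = (g^2 - g - 3*I*g + 3*I)/(g^2 + 2*I*g + 8)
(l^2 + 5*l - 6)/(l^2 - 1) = (l + 6)/(l + 1)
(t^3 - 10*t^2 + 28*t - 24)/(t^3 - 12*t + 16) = (t - 6)/(t + 4)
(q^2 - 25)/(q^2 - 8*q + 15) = (q + 5)/(q - 3)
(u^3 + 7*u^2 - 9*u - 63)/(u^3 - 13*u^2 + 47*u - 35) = (u^3 + 7*u^2 - 9*u - 63)/(u^3 - 13*u^2 + 47*u - 35)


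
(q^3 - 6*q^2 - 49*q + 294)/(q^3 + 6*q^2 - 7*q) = (q^2 - 13*q + 42)/(q*(q - 1))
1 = 1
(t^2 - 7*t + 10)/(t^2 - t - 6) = (-t^2 + 7*t - 10)/(-t^2 + t + 6)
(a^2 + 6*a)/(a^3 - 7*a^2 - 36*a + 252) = a/(a^2 - 13*a + 42)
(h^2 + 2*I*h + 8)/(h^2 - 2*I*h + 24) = (h - 2*I)/(h - 6*I)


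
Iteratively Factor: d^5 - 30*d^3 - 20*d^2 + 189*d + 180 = (d - 5)*(d^4 + 5*d^3 - 5*d^2 - 45*d - 36) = (d - 5)*(d - 3)*(d^3 + 8*d^2 + 19*d + 12) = (d - 5)*(d - 3)*(d + 3)*(d^2 + 5*d + 4) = (d - 5)*(d - 3)*(d + 1)*(d + 3)*(d + 4)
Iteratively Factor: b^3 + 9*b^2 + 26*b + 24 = (b + 2)*(b^2 + 7*b + 12) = (b + 2)*(b + 3)*(b + 4)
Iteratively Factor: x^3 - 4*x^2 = (x)*(x^2 - 4*x) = x*(x - 4)*(x)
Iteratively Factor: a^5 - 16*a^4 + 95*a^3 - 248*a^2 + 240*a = (a)*(a^4 - 16*a^3 + 95*a^2 - 248*a + 240) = a*(a - 4)*(a^3 - 12*a^2 + 47*a - 60) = a*(a - 5)*(a - 4)*(a^2 - 7*a + 12) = a*(a - 5)*(a - 4)^2*(a - 3)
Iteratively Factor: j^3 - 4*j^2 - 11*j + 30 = (j - 5)*(j^2 + j - 6) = (j - 5)*(j - 2)*(j + 3)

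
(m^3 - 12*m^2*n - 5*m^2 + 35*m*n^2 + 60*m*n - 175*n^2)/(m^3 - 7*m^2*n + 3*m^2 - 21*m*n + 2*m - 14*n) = (m^2 - 5*m*n - 5*m + 25*n)/(m^2 + 3*m + 2)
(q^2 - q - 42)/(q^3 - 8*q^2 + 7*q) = (q + 6)/(q*(q - 1))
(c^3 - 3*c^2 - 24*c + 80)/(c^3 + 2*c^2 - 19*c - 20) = (c - 4)/(c + 1)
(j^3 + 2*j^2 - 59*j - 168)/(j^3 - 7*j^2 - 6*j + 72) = (j^2 - j - 56)/(j^2 - 10*j + 24)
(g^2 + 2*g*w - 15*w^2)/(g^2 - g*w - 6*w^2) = (g + 5*w)/(g + 2*w)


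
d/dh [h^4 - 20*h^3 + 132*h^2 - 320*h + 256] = 4*h^3 - 60*h^2 + 264*h - 320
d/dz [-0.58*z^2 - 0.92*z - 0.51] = -1.16*z - 0.92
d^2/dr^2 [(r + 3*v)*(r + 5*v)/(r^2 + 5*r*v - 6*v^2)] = 6*v*(r^3 + 21*r^2*v + 123*r*v^2 + 247*v^3)/(r^6 + 15*r^5*v + 57*r^4*v^2 - 55*r^3*v^3 - 342*r^2*v^4 + 540*r*v^5 - 216*v^6)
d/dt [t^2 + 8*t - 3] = 2*t + 8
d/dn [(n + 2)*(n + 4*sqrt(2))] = 2*n + 2 + 4*sqrt(2)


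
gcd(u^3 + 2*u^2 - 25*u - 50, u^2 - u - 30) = u + 5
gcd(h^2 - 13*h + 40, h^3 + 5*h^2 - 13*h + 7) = 1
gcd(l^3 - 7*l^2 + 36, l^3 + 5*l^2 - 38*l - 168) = l - 6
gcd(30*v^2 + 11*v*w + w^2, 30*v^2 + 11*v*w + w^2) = 30*v^2 + 11*v*w + w^2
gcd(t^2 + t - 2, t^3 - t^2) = t - 1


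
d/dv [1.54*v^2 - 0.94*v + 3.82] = 3.08*v - 0.94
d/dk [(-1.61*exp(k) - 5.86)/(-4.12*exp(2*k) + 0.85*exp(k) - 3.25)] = (-6.6332*exp(2*k) - 48.2864*exp(k) + 10.2135)*exp(k)/(16.9744*exp(4*k) - 7.004*exp(3*k) + 27.5025*exp(2*k) - 5.525*exp(k) + 10.5625)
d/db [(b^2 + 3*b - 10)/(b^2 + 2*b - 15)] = -1/(b^2 - 6*b + 9)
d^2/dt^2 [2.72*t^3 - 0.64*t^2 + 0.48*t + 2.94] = 16.32*t - 1.28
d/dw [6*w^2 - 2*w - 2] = 12*w - 2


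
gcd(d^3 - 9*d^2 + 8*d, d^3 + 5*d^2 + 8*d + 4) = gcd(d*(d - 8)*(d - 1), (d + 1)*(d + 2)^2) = 1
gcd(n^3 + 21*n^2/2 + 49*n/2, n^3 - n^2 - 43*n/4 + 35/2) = n + 7/2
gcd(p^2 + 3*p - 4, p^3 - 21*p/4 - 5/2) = 1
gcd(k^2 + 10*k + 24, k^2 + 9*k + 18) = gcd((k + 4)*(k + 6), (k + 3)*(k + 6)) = k + 6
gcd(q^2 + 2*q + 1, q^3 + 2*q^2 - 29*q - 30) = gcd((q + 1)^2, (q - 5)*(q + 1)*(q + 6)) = q + 1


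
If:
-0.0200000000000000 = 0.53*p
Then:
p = -0.04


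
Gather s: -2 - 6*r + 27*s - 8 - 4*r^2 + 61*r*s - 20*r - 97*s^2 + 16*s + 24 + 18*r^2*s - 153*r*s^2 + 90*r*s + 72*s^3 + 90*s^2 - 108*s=-4*r^2 - 26*r + 72*s^3 + s^2*(-153*r - 7) + s*(18*r^2 + 151*r - 65) + 14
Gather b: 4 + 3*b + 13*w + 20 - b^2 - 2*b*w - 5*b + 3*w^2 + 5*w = -b^2 + b*(-2*w - 2) + 3*w^2 + 18*w + 24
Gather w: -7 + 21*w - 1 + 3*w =24*w - 8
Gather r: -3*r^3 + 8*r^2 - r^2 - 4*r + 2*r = -3*r^3 + 7*r^2 - 2*r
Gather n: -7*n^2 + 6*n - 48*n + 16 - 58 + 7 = -7*n^2 - 42*n - 35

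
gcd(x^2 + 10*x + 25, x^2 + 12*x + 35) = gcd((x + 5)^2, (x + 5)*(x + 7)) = x + 5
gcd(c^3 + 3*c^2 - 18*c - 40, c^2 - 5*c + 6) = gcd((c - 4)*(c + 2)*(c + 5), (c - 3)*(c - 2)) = 1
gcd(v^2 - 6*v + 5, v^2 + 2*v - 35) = v - 5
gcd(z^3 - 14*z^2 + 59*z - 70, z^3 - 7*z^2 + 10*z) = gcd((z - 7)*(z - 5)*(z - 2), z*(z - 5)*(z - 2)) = z^2 - 7*z + 10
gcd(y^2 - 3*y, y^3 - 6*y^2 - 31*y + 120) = y - 3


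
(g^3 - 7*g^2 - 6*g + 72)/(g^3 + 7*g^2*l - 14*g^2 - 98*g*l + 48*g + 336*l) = (g^2 - g - 12)/(g^2 + 7*g*l - 8*g - 56*l)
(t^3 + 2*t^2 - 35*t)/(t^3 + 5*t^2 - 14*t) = (t - 5)/(t - 2)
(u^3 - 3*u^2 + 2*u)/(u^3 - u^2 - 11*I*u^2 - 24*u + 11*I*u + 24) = u*(u - 2)/(u^2 - 11*I*u - 24)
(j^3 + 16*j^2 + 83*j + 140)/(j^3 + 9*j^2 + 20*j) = (j + 7)/j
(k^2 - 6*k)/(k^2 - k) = (k - 6)/(k - 1)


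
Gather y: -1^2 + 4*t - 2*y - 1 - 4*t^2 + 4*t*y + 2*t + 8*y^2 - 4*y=-4*t^2 + 6*t + 8*y^2 + y*(4*t - 6) - 2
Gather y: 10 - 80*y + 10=20 - 80*y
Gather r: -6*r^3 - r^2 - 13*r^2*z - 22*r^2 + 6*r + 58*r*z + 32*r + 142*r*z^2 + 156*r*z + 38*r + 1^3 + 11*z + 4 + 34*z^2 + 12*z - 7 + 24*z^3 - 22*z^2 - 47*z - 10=-6*r^3 + r^2*(-13*z - 23) + r*(142*z^2 + 214*z + 76) + 24*z^3 + 12*z^2 - 24*z - 12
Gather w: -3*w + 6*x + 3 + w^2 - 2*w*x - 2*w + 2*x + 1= w^2 + w*(-2*x - 5) + 8*x + 4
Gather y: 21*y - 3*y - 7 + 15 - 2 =18*y + 6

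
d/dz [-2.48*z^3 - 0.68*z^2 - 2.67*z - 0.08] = -7.44*z^2 - 1.36*z - 2.67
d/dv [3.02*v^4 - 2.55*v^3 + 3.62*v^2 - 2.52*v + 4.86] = 12.08*v^3 - 7.65*v^2 + 7.24*v - 2.52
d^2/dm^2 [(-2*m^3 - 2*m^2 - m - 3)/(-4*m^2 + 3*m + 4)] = 2*(90*m^3 + 312*m^2 + 36*m + 95)/(64*m^6 - 144*m^5 - 84*m^4 + 261*m^3 + 84*m^2 - 144*m - 64)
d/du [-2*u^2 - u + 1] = -4*u - 1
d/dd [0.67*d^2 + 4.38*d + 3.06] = 1.34*d + 4.38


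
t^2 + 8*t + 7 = (t + 1)*(t + 7)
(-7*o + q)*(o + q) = -7*o^2 - 6*o*q + q^2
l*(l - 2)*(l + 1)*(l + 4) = l^4 + 3*l^3 - 6*l^2 - 8*l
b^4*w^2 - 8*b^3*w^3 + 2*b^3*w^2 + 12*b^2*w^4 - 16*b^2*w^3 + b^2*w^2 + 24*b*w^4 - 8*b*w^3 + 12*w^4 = (b - 6*w)*(b - 2*w)*(b*w + w)^2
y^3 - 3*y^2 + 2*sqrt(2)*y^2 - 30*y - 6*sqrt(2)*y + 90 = (y - 3)*(y - 3*sqrt(2))*(y + 5*sqrt(2))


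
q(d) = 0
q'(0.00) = 0.00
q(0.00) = 0.00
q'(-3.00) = 0.00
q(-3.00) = 0.00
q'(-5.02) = 0.00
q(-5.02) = 0.00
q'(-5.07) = 0.00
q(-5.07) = 0.00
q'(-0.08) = 0.00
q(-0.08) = 0.00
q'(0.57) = 0.00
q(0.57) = 0.00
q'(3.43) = 0.00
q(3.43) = 0.00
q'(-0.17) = 0.00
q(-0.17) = 0.00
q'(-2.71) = 0.00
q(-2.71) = 0.00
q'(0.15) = 0.00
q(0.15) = 0.00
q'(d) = 0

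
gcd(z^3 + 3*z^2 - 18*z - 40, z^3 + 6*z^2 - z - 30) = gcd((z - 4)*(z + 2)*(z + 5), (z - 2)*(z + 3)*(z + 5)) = z + 5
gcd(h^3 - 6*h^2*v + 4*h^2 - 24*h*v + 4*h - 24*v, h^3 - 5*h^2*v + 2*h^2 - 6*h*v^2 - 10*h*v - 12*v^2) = -h^2 + 6*h*v - 2*h + 12*v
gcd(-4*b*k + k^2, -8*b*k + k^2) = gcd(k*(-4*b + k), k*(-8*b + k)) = k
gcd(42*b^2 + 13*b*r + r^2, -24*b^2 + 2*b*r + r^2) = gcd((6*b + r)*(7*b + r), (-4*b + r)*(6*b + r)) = 6*b + r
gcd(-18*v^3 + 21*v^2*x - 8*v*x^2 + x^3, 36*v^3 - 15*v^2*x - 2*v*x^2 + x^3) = 9*v^2 - 6*v*x + x^2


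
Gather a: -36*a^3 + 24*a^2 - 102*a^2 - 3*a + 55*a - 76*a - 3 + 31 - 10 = -36*a^3 - 78*a^2 - 24*a + 18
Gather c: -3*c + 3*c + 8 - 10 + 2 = 0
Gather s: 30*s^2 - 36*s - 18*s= 30*s^2 - 54*s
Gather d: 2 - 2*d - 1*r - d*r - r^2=d*(-r - 2) - r^2 - r + 2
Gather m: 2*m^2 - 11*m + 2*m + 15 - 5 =2*m^2 - 9*m + 10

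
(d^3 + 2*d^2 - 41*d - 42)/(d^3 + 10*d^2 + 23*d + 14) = (d - 6)/(d + 2)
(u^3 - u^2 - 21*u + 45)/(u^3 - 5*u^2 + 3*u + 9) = (u + 5)/(u + 1)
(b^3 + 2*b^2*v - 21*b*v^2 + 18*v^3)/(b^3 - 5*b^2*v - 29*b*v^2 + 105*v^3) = (-b^2 - 5*b*v + 6*v^2)/(-b^2 + 2*b*v + 35*v^2)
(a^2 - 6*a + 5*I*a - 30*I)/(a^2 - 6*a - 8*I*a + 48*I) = (a + 5*I)/(a - 8*I)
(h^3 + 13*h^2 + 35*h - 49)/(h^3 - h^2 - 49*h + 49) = (h + 7)/(h - 7)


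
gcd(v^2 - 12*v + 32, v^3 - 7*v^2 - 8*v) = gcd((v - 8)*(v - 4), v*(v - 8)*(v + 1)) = v - 8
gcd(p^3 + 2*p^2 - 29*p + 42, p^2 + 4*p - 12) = p - 2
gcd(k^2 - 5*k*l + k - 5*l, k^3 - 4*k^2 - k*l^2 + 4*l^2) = 1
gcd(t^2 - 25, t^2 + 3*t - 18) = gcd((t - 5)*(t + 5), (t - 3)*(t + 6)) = 1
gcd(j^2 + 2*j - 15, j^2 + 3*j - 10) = j + 5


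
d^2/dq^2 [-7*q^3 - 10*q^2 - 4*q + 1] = -42*q - 20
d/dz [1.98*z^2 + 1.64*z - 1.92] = 3.96*z + 1.64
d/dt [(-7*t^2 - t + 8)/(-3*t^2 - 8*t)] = (53*t^2 + 48*t + 64)/(t^2*(9*t^2 + 48*t + 64))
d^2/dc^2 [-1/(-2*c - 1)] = 8/(2*c + 1)^3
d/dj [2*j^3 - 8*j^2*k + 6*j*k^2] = 6*j^2 - 16*j*k + 6*k^2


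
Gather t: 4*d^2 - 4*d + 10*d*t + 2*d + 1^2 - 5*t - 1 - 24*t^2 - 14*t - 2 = 4*d^2 - 2*d - 24*t^2 + t*(10*d - 19) - 2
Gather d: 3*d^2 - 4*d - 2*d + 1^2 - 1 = 3*d^2 - 6*d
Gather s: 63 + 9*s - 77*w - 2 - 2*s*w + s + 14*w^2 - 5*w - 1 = s*(10 - 2*w) + 14*w^2 - 82*w + 60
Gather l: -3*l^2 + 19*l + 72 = -3*l^2 + 19*l + 72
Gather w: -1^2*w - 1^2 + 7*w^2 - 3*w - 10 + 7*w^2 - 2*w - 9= 14*w^2 - 6*w - 20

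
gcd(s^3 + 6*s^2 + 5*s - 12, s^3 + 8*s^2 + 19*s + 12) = s^2 + 7*s + 12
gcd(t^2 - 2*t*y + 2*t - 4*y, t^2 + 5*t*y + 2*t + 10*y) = t + 2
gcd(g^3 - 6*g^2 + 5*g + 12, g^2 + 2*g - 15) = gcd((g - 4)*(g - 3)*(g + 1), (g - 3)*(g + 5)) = g - 3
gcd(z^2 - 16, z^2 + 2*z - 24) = z - 4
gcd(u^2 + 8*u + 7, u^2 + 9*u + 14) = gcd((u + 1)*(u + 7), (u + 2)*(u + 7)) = u + 7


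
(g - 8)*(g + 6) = g^2 - 2*g - 48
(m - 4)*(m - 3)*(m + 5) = m^3 - 2*m^2 - 23*m + 60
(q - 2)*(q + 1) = q^2 - q - 2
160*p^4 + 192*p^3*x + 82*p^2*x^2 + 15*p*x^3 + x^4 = (2*p + x)*(4*p + x)^2*(5*p + x)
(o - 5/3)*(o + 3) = o^2 + 4*o/3 - 5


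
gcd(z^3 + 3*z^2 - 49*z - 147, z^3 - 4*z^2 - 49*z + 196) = z^2 - 49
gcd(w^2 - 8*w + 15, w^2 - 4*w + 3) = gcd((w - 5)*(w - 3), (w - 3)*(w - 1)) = w - 3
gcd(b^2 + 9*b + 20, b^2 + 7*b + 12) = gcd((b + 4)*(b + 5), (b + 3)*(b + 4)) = b + 4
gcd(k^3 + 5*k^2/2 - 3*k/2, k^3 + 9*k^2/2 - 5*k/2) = k^2 - k/2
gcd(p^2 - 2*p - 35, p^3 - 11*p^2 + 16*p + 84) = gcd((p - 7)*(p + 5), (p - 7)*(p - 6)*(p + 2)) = p - 7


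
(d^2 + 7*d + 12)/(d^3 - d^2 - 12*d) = (d + 4)/(d*(d - 4))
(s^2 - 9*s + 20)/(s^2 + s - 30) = (s - 4)/(s + 6)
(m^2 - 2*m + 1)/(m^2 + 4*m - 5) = (m - 1)/(m + 5)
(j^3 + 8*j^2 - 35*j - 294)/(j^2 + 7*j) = j + 1 - 42/j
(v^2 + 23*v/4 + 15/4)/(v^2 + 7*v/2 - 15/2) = (4*v + 3)/(2*(2*v - 3))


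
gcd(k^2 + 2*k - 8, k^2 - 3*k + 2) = k - 2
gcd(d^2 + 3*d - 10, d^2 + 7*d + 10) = d + 5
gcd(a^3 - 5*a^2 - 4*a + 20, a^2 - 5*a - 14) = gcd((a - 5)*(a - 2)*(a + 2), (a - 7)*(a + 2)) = a + 2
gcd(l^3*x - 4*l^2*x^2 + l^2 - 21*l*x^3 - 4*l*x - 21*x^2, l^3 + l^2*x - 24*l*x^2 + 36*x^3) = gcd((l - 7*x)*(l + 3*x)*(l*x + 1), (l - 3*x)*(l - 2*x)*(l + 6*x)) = 1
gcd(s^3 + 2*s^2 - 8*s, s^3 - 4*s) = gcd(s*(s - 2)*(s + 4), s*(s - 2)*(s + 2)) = s^2 - 2*s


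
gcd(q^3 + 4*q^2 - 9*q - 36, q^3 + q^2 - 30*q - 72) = q^2 + 7*q + 12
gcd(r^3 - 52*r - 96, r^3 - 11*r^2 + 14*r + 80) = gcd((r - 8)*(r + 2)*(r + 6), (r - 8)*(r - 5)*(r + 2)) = r^2 - 6*r - 16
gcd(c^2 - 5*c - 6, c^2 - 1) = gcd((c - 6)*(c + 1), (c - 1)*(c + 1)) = c + 1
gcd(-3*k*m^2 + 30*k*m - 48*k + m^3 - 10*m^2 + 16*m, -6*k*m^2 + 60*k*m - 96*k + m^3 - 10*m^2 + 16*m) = m^2 - 10*m + 16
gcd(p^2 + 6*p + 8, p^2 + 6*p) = 1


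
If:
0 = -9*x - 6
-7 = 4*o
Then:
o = -7/4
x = -2/3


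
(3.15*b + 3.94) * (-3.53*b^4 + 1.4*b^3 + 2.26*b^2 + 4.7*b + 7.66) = -11.1195*b^5 - 9.4982*b^4 + 12.635*b^3 + 23.7094*b^2 + 42.647*b + 30.1804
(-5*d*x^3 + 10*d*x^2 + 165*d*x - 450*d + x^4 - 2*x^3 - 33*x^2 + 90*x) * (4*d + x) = -20*d^2*x^3 + 40*d^2*x^2 + 660*d^2*x - 1800*d^2 - d*x^4 + 2*d*x^3 + 33*d*x^2 - 90*d*x + x^5 - 2*x^4 - 33*x^3 + 90*x^2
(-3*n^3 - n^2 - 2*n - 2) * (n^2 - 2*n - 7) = -3*n^5 + 5*n^4 + 21*n^3 + 9*n^2 + 18*n + 14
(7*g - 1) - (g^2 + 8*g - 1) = -g^2 - g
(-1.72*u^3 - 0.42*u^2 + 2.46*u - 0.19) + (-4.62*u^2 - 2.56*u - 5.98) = -1.72*u^3 - 5.04*u^2 - 0.1*u - 6.17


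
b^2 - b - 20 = (b - 5)*(b + 4)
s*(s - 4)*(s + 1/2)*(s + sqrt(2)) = s^4 - 7*s^3/2 + sqrt(2)*s^3 - 7*sqrt(2)*s^2/2 - 2*s^2 - 2*sqrt(2)*s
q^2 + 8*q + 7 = (q + 1)*(q + 7)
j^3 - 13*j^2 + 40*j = j*(j - 8)*(j - 5)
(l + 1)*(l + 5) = l^2 + 6*l + 5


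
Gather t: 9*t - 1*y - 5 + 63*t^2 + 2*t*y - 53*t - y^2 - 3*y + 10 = 63*t^2 + t*(2*y - 44) - y^2 - 4*y + 5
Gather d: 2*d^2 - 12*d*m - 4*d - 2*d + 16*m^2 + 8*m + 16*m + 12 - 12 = 2*d^2 + d*(-12*m - 6) + 16*m^2 + 24*m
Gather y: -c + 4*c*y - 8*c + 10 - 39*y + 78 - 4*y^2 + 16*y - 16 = -9*c - 4*y^2 + y*(4*c - 23) + 72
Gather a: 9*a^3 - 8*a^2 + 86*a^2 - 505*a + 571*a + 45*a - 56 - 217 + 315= 9*a^3 + 78*a^2 + 111*a + 42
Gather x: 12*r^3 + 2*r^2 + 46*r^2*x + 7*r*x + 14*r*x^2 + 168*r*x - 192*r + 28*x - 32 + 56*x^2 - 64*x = 12*r^3 + 2*r^2 - 192*r + x^2*(14*r + 56) + x*(46*r^2 + 175*r - 36) - 32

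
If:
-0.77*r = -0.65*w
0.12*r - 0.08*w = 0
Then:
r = 0.00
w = 0.00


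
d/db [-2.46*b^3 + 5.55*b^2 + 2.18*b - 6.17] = -7.38*b^2 + 11.1*b + 2.18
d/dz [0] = 0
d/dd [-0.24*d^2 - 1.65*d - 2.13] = -0.48*d - 1.65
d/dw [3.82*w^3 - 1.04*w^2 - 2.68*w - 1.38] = 11.46*w^2 - 2.08*w - 2.68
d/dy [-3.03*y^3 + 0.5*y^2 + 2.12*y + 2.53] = -9.09*y^2 + 1.0*y + 2.12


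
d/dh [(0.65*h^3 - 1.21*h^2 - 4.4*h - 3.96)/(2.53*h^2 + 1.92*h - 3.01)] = (1.6445*h^4 + 2.496*h^3 + 2.9393*h^2 + 27.3218*h + 20.8472)/(6.4009*h^4 + 9.7152*h^3 - 11.5442*h^2 - 11.5584*h + 9.0601)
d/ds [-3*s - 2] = -3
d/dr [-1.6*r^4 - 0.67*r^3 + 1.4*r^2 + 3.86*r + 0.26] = -6.4*r^3 - 2.01*r^2 + 2.8*r + 3.86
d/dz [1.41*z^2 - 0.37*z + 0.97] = 2.82*z - 0.37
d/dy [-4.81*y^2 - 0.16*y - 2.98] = -9.62*y - 0.16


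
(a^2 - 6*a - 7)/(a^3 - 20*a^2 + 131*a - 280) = (a + 1)/(a^2 - 13*a + 40)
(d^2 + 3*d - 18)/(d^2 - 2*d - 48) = (d - 3)/(d - 8)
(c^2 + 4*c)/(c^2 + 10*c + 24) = c/(c + 6)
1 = 1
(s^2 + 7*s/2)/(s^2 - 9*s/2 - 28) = s/(s - 8)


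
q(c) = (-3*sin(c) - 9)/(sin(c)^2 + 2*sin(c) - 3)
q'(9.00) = -7.91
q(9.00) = 5.10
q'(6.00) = 1.76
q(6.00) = 2.34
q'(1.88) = -405.91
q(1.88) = 63.26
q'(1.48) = 16031.58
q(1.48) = 728.30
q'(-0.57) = 1.07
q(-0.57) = 1.95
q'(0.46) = 8.69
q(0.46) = 5.40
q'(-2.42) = -0.82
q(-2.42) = 1.81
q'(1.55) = 1334201.26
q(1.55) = 13873.74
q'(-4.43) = -532.88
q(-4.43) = 75.74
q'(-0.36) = 1.54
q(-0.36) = 2.22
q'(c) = (-2*sin(c)*cos(c) - 2*cos(c))*(-3*sin(c) - 9)/(sin(c)^2 + 2*sin(c) - 3)^2 - 3*cos(c)/(sin(c)^2 + 2*sin(c) - 3)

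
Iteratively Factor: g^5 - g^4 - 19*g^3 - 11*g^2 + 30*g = (g - 1)*(g^4 - 19*g^2 - 30*g) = (g - 1)*(g + 3)*(g^3 - 3*g^2 - 10*g) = (g - 1)*(g + 2)*(g + 3)*(g^2 - 5*g) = g*(g - 1)*(g + 2)*(g + 3)*(g - 5)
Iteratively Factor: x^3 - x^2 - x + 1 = (x - 1)*(x^2 - 1) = (x - 1)^2*(x + 1)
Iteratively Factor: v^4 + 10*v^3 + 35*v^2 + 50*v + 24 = (v + 1)*(v^3 + 9*v^2 + 26*v + 24) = (v + 1)*(v + 4)*(v^2 + 5*v + 6) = (v + 1)*(v + 3)*(v + 4)*(v + 2)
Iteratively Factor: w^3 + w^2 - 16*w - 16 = (w + 4)*(w^2 - 3*w - 4) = (w + 1)*(w + 4)*(w - 4)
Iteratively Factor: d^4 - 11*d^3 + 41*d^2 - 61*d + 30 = (d - 5)*(d^3 - 6*d^2 + 11*d - 6) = (d - 5)*(d - 2)*(d^2 - 4*d + 3) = (d - 5)*(d - 2)*(d - 1)*(d - 3)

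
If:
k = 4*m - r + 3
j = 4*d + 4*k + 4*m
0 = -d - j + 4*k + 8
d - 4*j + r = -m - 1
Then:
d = 164/67 - 68*r/335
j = 88*r/335 + 40/67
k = r/67 - 83/67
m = 17*r/67 - 71/67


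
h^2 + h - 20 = (h - 4)*(h + 5)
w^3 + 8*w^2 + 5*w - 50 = (w - 2)*(w + 5)^2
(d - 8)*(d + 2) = d^2 - 6*d - 16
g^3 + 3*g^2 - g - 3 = (g - 1)*(g + 1)*(g + 3)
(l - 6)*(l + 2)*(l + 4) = l^3 - 28*l - 48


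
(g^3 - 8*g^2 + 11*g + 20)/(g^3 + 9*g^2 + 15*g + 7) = (g^2 - 9*g + 20)/(g^2 + 8*g + 7)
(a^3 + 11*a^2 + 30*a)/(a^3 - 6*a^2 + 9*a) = (a^2 + 11*a + 30)/(a^2 - 6*a + 9)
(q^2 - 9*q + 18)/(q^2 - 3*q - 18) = (q - 3)/(q + 3)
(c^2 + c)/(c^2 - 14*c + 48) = c*(c + 1)/(c^2 - 14*c + 48)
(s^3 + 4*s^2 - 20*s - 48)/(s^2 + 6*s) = s - 2 - 8/s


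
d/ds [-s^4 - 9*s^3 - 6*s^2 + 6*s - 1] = -4*s^3 - 27*s^2 - 12*s + 6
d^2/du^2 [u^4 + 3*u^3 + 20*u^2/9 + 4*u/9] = 12*u^2 + 18*u + 40/9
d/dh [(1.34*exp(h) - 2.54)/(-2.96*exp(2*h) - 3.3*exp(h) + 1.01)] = (3.9664*exp(2*h) - 15.0368*exp(h) - 7.0286)*exp(h)/(8.7616*exp(4*h) + 19.536*exp(3*h) + 4.9108*exp(2*h) - 6.666*exp(h) + 1.0201)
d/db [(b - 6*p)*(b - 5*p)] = 2*b - 11*p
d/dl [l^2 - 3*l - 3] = 2*l - 3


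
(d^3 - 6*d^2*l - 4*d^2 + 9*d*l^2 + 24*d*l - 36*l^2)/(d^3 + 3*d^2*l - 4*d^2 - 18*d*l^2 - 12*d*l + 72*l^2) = (d - 3*l)/(d + 6*l)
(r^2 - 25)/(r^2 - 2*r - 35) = (r - 5)/(r - 7)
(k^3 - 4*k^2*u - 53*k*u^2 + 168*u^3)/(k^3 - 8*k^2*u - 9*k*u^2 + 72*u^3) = (k + 7*u)/(k + 3*u)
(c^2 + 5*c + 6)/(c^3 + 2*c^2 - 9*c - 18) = 1/(c - 3)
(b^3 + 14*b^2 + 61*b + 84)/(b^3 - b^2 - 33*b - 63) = (b^2 + 11*b + 28)/(b^2 - 4*b - 21)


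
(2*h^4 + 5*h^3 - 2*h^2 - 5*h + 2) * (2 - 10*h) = -20*h^5 - 46*h^4 + 30*h^3 + 46*h^2 - 30*h + 4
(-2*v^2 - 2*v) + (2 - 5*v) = -2*v^2 - 7*v + 2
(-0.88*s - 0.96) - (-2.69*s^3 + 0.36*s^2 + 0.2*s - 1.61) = 2.69*s^3 - 0.36*s^2 - 1.08*s + 0.65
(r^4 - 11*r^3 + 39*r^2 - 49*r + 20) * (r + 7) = r^5 - 4*r^4 - 38*r^3 + 224*r^2 - 323*r + 140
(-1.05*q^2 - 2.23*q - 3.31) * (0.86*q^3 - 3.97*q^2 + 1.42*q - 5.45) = -0.903*q^5 + 2.2507*q^4 + 4.5155*q^3 + 15.6966*q^2 + 7.4533*q + 18.0395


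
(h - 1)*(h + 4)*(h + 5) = h^3 + 8*h^2 + 11*h - 20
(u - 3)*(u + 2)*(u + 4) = u^3 + 3*u^2 - 10*u - 24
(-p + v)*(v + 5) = -p*v - 5*p + v^2 + 5*v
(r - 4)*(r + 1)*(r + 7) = r^3 + 4*r^2 - 25*r - 28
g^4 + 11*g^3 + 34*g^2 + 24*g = g*(g + 1)*(g + 4)*(g + 6)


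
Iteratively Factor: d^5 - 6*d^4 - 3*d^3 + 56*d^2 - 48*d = (d)*(d^4 - 6*d^3 - 3*d^2 + 56*d - 48) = d*(d - 4)*(d^3 - 2*d^2 - 11*d + 12) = d*(d - 4)*(d - 1)*(d^2 - d - 12) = d*(d - 4)^2*(d - 1)*(d + 3)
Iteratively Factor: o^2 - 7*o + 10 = (o - 5)*(o - 2)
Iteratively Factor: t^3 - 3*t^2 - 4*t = (t + 1)*(t^2 - 4*t) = t*(t + 1)*(t - 4)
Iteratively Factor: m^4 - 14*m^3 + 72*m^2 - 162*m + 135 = (m - 5)*(m^3 - 9*m^2 + 27*m - 27) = (m - 5)*(m - 3)*(m^2 - 6*m + 9) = (m - 5)*(m - 3)^2*(m - 3)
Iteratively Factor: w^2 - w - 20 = (w - 5)*(w + 4)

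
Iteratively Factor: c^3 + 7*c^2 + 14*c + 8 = (c + 4)*(c^2 + 3*c + 2) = (c + 1)*(c + 4)*(c + 2)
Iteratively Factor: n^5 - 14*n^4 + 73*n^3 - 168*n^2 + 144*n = (n - 4)*(n^4 - 10*n^3 + 33*n^2 - 36*n) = (n - 4)^2*(n^3 - 6*n^2 + 9*n) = (n - 4)^2*(n - 3)*(n^2 - 3*n) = n*(n - 4)^2*(n - 3)*(n - 3)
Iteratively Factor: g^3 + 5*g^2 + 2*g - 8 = (g - 1)*(g^2 + 6*g + 8) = (g - 1)*(g + 2)*(g + 4)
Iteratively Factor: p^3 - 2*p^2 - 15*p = (p - 5)*(p^2 + 3*p) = (p - 5)*(p + 3)*(p)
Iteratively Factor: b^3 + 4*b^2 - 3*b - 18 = (b + 3)*(b^2 + b - 6) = (b + 3)^2*(b - 2)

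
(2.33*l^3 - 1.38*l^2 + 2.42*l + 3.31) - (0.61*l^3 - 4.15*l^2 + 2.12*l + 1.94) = 1.72*l^3 + 2.77*l^2 + 0.3*l + 1.37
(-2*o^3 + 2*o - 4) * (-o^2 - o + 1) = 2*o^5 + 2*o^4 - 4*o^3 + 2*o^2 + 6*o - 4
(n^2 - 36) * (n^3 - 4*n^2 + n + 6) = n^5 - 4*n^4 - 35*n^3 + 150*n^2 - 36*n - 216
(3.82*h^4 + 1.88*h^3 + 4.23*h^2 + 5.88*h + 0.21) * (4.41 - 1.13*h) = -4.3166*h^5 + 14.7218*h^4 + 3.5109*h^3 + 12.0099*h^2 + 25.6935*h + 0.9261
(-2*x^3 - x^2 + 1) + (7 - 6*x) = -2*x^3 - x^2 - 6*x + 8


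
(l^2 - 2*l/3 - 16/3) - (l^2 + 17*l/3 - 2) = -19*l/3 - 10/3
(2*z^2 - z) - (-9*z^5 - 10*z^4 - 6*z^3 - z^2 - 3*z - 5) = 9*z^5 + 10*z^4 + 6*z^3 + 3*z^2 + 2*z + 5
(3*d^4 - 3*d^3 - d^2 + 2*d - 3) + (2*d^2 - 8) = 3*d^4 - 3*d^3 + d^2 + 2*d - 11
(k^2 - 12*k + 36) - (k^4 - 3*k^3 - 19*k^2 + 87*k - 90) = -k^4 + 3*k^3 + 20*k^2 - 99*k + 126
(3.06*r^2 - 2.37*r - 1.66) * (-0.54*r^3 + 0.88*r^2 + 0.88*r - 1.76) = -1.6524*r^5 + 3.9726*r^4 + 1.5036*r^3 - 8.932*r^2 + 2.7104*r + 2.9216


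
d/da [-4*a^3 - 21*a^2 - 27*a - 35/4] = -12*a^2 - 42*a - 27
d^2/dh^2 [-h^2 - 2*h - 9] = -2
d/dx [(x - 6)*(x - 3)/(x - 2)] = x*(x - 4)/(x^2 - 4*x + 4)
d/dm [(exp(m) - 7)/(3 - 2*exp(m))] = -11*exp(m)/(2*exp(m) - 3)^2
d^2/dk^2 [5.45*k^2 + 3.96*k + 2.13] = 10.9000000000000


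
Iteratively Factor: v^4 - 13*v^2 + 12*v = (v - 1)*(v^3 + v^2 - 12*v) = (v - 1)*(v + 4)*(v^2 - 3*v) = v*(v - 1)*(v + 4)*(v - 3)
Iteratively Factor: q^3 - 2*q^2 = (q)*(q^2 - 2*q) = q*(q - 2)*(q)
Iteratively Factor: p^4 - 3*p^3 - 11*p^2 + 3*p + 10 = (p - 1)*(p^3 - 2*p^2 - 13*p - 10) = (p - 5)*(p - 1)*(p^2 + 3*p + 2) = (p - 5)*(p - 1)*(p + 1)*(p + 2)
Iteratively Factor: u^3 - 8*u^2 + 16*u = (u - 4)*(u^2 - 4*u) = (u - 4)^2*(u)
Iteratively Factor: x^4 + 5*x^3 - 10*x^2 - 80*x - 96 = (x + 3)*(x^3 + 2*x^2 - 16*x - 32) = (x - 4)*(x + 3)*(x^2 + 6*x + 8) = (x - 4)*(x + 3)*(x + 4)*(x + 2)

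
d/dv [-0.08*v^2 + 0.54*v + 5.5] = 0.54 - 0.16*v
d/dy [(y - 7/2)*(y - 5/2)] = 2*y - 6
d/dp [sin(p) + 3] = cos(p)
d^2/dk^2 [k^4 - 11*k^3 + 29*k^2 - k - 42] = 12*k^2 - 66*k + 58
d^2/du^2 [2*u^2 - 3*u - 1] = 4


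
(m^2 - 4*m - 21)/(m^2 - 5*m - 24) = (m - 7)/(m - 8)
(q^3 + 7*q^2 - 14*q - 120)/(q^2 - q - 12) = (q^2 + 11*q + 30)/(q + 3)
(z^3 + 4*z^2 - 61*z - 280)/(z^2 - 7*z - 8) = (z^2 + 12*z + 35)/(z + 1)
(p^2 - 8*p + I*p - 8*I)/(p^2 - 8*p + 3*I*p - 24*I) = (p + I)/(p + 3*I)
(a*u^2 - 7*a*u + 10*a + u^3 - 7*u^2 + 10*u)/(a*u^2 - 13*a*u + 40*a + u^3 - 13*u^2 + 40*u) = (u - 2)/(u - 8)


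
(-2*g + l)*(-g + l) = 2*g^2 - 3*g*l + l^2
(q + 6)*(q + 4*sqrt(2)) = q^2 + 4*sqrt(2)*q + 6*q + 24*sqrt(2)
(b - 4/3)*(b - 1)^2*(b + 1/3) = b^4 - 3*b^3 + 23*b^2/9 - b/9 - 4/9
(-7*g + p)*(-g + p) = 7*g^2 - 8*g*p + p^2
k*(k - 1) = k^2 - k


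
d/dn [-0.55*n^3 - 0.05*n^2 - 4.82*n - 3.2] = -1.65*n^2 - 0.1*n - 4.82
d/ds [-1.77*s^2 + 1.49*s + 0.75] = 1.49 - 3.54*s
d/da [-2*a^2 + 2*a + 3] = 2 - 4*a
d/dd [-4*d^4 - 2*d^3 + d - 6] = -16*d^3 - 6*d^2 + 1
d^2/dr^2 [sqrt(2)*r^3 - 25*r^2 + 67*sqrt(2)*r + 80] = 6*sqrt(2)*r - 50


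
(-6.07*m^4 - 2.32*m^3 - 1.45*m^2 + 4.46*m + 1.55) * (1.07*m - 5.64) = -6.4949*m^5 + 31.7524*m^4 + 11.5333*m^3 + 12.9502*m^2 - 23.4959*m - 8.742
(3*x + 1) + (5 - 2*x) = x + 6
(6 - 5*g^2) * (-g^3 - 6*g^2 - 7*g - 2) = 5*g^5 + 30*g^4 + 29*g^3 - 26*g^2 - 42*g - 12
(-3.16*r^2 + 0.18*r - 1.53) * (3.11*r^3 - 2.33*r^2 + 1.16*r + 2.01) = -9.8276*r^5 + 7.9226*r^4 - 8.8433*r^3 - 2.5779*r^2 - 1.413*r - 3.0753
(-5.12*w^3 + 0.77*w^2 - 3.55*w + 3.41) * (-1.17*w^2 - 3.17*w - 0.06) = 5.9904*w^5 + 15.3295*w^4 + 2.0198*w^3 + 7.2176*w^2 - 10.5967*w - 0.2046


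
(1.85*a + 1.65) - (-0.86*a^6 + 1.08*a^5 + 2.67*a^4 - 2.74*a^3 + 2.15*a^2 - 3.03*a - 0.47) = 0.86*a^6 - 1.08*a^5 - 2.67*a^4 + 2.74*a^3 - 2.15*a^2 + 4.88*a + 2.12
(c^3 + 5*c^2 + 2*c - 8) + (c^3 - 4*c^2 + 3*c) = 2*c^3 + c^2 + 5*c - 8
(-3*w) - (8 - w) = -2*w - 8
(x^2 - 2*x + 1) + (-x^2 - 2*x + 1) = 2 - 4*x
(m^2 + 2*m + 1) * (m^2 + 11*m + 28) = m^4 + 13*m^3 + 51*m^2 + 67*m + 28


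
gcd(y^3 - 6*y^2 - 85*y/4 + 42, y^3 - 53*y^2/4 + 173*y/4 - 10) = y - 8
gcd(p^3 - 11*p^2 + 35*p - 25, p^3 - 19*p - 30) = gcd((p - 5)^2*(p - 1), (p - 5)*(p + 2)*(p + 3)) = p - 5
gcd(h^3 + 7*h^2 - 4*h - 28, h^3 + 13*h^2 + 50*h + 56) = h^2 + 9*h + 14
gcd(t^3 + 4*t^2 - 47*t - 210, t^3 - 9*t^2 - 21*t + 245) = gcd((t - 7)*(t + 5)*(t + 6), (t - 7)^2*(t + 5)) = t^2 - 2*t - 35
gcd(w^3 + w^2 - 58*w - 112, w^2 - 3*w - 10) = w + 2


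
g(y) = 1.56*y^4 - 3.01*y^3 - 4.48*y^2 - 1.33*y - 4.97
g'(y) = 6.24*y^3 - 9.03*y^2 - 8.96*y - 1.33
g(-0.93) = -4.02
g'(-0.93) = -5.83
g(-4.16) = 606.92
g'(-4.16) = -569.55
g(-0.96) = -3.83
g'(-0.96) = -6.57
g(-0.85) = -4.41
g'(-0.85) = -4.07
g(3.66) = 62.51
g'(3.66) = 150.85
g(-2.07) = 33.93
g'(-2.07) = -76.82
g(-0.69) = -4.84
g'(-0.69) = -1.50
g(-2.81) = 127.44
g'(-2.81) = -185.91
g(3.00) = -4.19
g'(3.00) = 59.00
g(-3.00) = 166.33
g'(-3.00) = -224.20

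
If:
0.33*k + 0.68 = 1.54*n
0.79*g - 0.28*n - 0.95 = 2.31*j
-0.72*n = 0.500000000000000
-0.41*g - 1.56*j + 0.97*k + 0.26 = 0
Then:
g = -4.63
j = -1.91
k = -5.30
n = -0.69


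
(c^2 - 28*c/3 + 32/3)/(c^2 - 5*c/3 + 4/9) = 3*(c - 8)/(3*c - 1)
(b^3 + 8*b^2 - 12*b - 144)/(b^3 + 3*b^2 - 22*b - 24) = (b + 6)/(b + 1)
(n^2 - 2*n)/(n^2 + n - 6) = n/(n + 3)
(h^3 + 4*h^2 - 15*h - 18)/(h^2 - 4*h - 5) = (h^2 + 3*h - 18)/(h - 5)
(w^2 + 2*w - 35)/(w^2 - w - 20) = (w + 7)/(w + 4)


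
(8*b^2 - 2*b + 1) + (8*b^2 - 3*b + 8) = 16*b^2 - 5*b + 9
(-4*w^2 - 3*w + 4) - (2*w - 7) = -4*w^2 - 5*w + 11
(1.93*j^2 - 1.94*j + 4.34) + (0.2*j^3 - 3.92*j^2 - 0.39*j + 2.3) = 0.2*j^3 - 1.99*j^2 - 2.33*j + 6.64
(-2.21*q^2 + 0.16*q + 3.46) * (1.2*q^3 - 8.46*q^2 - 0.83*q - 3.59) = -2.652*q^5 + 18.8886*q^4 + 4.6327*q^3 - 21.4705*q^2 - 3.4462*q - 12.4214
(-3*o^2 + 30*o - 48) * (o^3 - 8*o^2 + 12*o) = -3*o^5 + 54*o^4 - 324*o^3 + 744*o^2 - 576*o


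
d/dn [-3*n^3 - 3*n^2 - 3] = 3*n*(-3*n - 2)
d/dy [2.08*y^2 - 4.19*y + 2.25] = 4.16*y - 4.19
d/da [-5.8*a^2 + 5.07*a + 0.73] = 5.07 - 11.6*a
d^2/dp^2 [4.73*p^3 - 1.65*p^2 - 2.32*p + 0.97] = 28.38*p - 3.3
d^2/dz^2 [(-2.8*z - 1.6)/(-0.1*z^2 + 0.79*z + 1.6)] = ((4.104 - 1.68*z)*(-0.1*z^2 + 0.79*z + 1.6) - (0.2*z - 0.79)*(0.4*z - 1.58)*(2.8*z + 1.6))/(-0.1*z^2 + 0.79*z + 1.6)^3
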